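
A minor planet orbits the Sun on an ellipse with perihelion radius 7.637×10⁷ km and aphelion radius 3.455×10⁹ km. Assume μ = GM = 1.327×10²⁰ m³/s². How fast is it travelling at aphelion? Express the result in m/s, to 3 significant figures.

v ≈ 1290 m/s

Semi-major axis a = (r_p + r_a)/2 = 1.7657×10⁹ km = 1.766×10¹² m.
Vis-viva: v² = μ(2/r − 1/a) = 1.327×10²⁰ × (5.789×10⁻¹³ − 5.664×10⁻¹³) = 1.661×10⁶ m²/s².
v = 1289 m/s.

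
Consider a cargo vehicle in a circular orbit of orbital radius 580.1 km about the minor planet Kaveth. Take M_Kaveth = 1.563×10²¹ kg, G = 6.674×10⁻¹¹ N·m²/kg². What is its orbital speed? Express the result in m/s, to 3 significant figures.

μ = GM = 6.674×10⁻¹¹ × 1.563×10²¹ = 1.043×10¹¹ m³/s².
r = 580.1 km = 5.801×10⁵ m.
For a circular orbit v = √(μ/r) = √(1.043×10¹¹ / 5.801×10⁵) = √(1.798×10⁵) = 424.1 m/s.

v ≈ 424 m/s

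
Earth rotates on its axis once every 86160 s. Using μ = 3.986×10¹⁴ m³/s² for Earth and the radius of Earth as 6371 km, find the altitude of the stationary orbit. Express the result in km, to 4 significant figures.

A synchronous orbit has period T, so by Kepler's third law a = (μT²/4π²)^(1/3).
μT²/4π² = 3.986×10¹⁴ × (8.616×10⁴)² / 39.48 = 7.495×10²² m³.
a = 4.216×10⁷ m = 42163 km.
Altitude h = a − R = 42163 − 6371 = 35792 km.

h_sync ≈ 35790 km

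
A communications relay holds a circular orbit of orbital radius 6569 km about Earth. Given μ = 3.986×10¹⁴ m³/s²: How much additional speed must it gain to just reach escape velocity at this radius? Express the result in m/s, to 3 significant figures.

Δv ≈ 3230 m/s

r = 6569 km = 6.569×10⁶ m.
Circular speed v_c = √(μ/r) = 7790 m/s.
Escape speed v_esc = √(2μ/r) = √2 × v_c = 11020 m/s.
Δv = v_esc − v_c = 3227 m/s.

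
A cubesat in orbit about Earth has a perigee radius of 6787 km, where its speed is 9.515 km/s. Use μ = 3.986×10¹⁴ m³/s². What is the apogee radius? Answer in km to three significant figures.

r_p = 6.787×10⁶ m.
Specific energy ε = v²/2 − μ/r = -1.346×10⁷ J/kg, so a = −μ/(2ε) = 1.480×10⁷ m.
The apsides satisfy r_p + r_a = 2a, so the apogee radius is 2a − r_p = 2.282×10⁷ m = 22822 km.

apogee radius ≈ 22800 km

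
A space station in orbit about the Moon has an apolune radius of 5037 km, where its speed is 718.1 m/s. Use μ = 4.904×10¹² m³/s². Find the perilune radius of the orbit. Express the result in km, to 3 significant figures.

perilune radius ≈ 1810 km

r_a = 5.037×10⁶ m.
Specific energy ε = v²/2 − μ/r = -7.158×10⁵ J/kg, so a = −μ/(2ε) = 3.426×10⁶ m.
The apsides satisfy r_p + r_a = 2a, so the perilune radius is 2a − r_a = 1.814×10⁶ m = 1814.4 km.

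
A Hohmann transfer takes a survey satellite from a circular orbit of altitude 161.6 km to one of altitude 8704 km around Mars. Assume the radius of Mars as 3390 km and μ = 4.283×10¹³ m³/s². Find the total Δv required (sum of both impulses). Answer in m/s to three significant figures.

Δv_total ≈ 1460 m/s

r₁ = 3390 + 161.6 = 3551.6 km = 3.5516×10⁶ m.
r₂ = 3390 + 8704 = 12094 km = 1.2094×10⁷ m.
Transfer ellipse a_t = (r₁ + r₂)/2 = 7.823×10⁶ m.
At r₁: circular v_c1 = √(μ/r₁) = 3473 m/s; transfer-periapsis v_p = √[μ(2/r₁ − 1/a_t)] = 4318 m/s.
Δv₁ = v_p − v_c1 = 845.2 m/s.
At r₂: circular v_c2 = √(μ/r₂) = 1882 m/s; transfer-apoapsis v_a = √[μ(2/r₂ − 1/a_t)] = 1268 m/s.
Δv₂ = v_c2 − v_a = 613.9 m/s.
Total Δv = Δv₁ + Δv₂ = 1459 m/s.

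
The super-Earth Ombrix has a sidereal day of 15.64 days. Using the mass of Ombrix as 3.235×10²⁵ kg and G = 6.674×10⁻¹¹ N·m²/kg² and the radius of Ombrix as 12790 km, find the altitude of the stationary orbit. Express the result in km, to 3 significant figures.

μ = GM = 6.674×10⁻¹¹ × 3.235×10²⁵ = 2.159×10¹⁵ m³/s².
T = 15.64 days = 1.351×10⁶ s.
A synchronous orbit has period T, so by Kepler's third law a = (μT²/4π²)^(1/3).
μT²/4π² = 2.159×10¹⁵ × (1.351×10⁶)² / 39.48 = 9.986×10²⁵ m³.
a = 4.639×10⁸ m = 4.6395×10⁵ km.
Altitude h = a − R = 4.6395×10⁵ − 12790 = 4.5116×10⁵ km.

h_sync ≈ 4.51×10⁵ km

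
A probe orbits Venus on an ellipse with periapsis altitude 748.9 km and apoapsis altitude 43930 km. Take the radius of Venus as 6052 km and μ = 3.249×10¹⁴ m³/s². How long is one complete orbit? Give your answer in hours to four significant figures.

r_p = 6052 + 748.9 = 6800.9 km = 6.8009×10⁶ m.
r_a = 6052 + 43930 = 49982 km = 4.9982×10⁷ m.
Semi-major axis a = (r_p + r_a)/2 = (6800.9 + 49982)/2 = 28391 km = 2.839×10⁷ m.
By Kepler's third law T = 2π√(a³/μ) = 2π × 8.393×10³ = 5.273×10⁴ s.
= 14.65 hours.

T ≈ 14.65 hours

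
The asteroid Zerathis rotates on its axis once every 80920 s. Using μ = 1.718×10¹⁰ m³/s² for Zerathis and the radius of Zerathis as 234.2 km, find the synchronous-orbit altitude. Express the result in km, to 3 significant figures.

A synchronous orbit has period T, so by Kepler's third law a = (μT²/4π²)^(1/3).
μT²/4π² = 1.718×10¹⁰ × (8.092×10⁴)² / 39.48 = 2.850×10¹⁸ m³.
a = 1.418×10⁶ m = 1417.7 km.
Altitude h = a − R = 1417.7 − 234.2 = 1183.5 km.

h_sync ≈ 1180 km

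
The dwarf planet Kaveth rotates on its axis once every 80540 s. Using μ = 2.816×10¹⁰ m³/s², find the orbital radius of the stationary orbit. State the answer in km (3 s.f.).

A synchronous orbit has period T, so by Kepler's third law a = (μT²/4π²)^(1/3).
μT²/4π² = 2.816×10¹⁰ × (8.054×10⁴)² / 39.48 = 4.627×10¹⁸ m³.
a = 1.666×10⁶ m = 1666.3 km.

r_sync ≈ 1670 km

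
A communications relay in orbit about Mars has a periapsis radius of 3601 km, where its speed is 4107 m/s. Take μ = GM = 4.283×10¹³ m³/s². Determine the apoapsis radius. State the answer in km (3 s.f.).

r_p = 3.601×10⁶ m.
Specific energy ε = v²/2 − μ/r = -3.460×10⁶ J/kg, so a = −μ/(2ε) = 6.189×10⁶ m.
The apsides satisfy r_p + r_a = 2a, so the apoapsis radius is 2a − r_p = 8.777×10⁶ m = 8776.9 km.

apoapsis radius ≈ 8780 km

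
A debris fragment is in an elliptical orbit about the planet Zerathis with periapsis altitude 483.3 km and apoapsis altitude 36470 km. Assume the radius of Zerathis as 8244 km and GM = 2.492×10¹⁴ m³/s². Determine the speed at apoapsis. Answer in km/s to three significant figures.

r_p = 8244 + 483.3 = 8727.3 km = 8.7273×10⁶ m.
r_a = 8244 + 36470 = 44714 km = 4.4714×10⁷ m.
Semi-major axis a = (r_p + r_a)/2 = 26721 km = 2.672×10⁷ m.
Vis-viva: v² = μ(2/r − 1/a) = 2.492×10¹⁴ × (4.473×10⁻⁸ − 3.742×10⁻⁸) = 1.820×10⁶ m²/s².
v = 1349 m/s = 1.349 km/s.

v ≈ 1.35 km/s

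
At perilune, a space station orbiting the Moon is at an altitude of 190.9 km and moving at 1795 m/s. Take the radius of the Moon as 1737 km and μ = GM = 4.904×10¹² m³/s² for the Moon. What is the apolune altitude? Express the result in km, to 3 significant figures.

apolune altitude ≈ 1590 km

r_p = 1737 + 190.9 = 1927.9 km = 1.928×10⁶ m.
Specific energy ε = v²/2 − μ/r = -9.327×10⁵ J/kg, so a = −μ/(2ε) = 2.629×10⁶ m.
The apsides satisfy r_p + r_a = 2a, so the apolune radius is 2a − r_p = 3.330×10⁶ m = 3330.0 km.
Apolune altitude = 3330.0 − 1737 = 1593.0 km.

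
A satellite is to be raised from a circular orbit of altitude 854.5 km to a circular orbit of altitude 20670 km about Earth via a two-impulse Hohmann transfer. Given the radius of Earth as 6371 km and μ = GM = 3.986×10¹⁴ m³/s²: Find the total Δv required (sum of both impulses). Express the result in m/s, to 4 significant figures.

r₁ = 6371 + 854.5 = 7225.5 km = 7.2255×10⁶ m.
r₂ = 6371 + 20670 = 27041 km = 2.7041×10⁷ m.
Transfer ellipse a_t = (r₁ + r₂)/2 = 1.713×10⁷ m.
At r₁: circular v_c1 = √(μ/r₁) = 7427 m/s; transfer-perigee v_p = √[μ(2/r₁ − 1/a_t)] = 9331 m/s.
Δv₁ = v_p − v_c1 = 1904 m/s.
At r₂: circular v_c2 = √(μ/r₂) = 3839 m/s; transfer-apogee v_a = √[μ(2/r₂ − 1/a_t)] = 2493 m/s.
Δv₂ = v_c2 − v_a = 1346 m/s.
Total Δv = Δv₁ + Δv₂ = 3250 m/s.

Δv_total ≈ 3250 m/s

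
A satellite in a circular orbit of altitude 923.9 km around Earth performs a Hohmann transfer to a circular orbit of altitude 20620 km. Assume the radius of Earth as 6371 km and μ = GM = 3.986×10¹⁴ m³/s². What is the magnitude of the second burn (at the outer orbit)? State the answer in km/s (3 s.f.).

Δv ≈ 1.34 km/s

r₁ = 6371 + 923.9 = 7294.9 km = 7.2949×10⁶ m.
r₂ = 6371 + 20620 = 26991 km = 2.6991×10⁷ m.
Transfer ellipse a_t = (r₁ + r₂)/2 = 1.714×10⁷ m.
At r₁: circular v_c1 = √(μ/r₁) = 7392 m/s; transfer-perigee v_p = √[μ(2/r₁ − 1/a_t)] = 9275 m/s.
At r₂: circular v_c2 = √(μ/r₂) = 3843 m/s; transfer-apogee v_a = √[μ(2/r₂ − 1/a_t)] = 2507 m/s.
Δv₂ = v_c2 − v_a = 1336 m/s.
= 1.336 km/s.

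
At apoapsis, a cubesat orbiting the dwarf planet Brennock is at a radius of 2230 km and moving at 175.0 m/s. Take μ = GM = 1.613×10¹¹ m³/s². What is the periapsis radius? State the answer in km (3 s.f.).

periapsis radius ≈ 599 km

r_a = 2.230×10⁶ m.
Specific energy ε = v²/2 − μ/r = -5.702×10⁴ J/kg, so a = −μ/(2ε) = 1.414×10⁶ m.
The apsides satisfy r_p + r_a = 2a, so the periapsis radius is 2a − r_a = 5.989×10⁵ m = 598.86 km.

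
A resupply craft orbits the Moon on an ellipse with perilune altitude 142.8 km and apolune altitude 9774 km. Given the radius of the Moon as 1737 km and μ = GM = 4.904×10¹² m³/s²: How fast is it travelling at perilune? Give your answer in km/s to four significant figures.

v ≈ 2.118 km/s

r_p = 1737 + 142.8 = 1879.8 km = 1.8798×10⁶ m.
r_a = 1737 + 9774 = 11511 km = 1.1511×10⁷ m.
Semi-major axis a = (r_p + r_a)/2 = 6695.4 km = 6.695×10⁶ m.
Vis-viva: v² = μ(2/r − 1/a) = 4.904×10¹² × (1.064×10⁻⁶ − 1.494×10⁻⁷) = 4.485×10⁶ m²/s².
v = 2118 m/s = 2.118 km/s.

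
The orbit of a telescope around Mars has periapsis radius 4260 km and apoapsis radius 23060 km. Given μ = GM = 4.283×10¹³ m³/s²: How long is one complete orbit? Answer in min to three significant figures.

T ≈ 808 min

Semi-major axis a = (r_p + r_a)/2 = (4260.0 + 23060)/2 = 13660 km = 1.366×10⁷ m.
By Kepler's third law T = 2π√(a³/μ) = 2π × 7.714×10³ = 4.847×10⁴ s.
= 807.8 min.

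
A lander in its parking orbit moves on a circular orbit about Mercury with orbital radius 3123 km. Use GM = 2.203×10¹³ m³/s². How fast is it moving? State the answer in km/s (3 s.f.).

v ≈ 2.66 km/s

r = 3123 km = 3.123×10⁶ m.
For a circular orbit v = √(μ/r) = √(2.203×10¹³ / 3.123×10⁶) = √(7.054×10⁶) = 2656 m/s.
That is 2.656 km/s.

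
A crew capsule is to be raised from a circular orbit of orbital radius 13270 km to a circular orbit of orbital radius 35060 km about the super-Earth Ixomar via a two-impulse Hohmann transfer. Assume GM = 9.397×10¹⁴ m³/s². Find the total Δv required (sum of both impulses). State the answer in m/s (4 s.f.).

r₁ = 13270 km = 1.327×10⁷ m.
r₂ = 35060 km = 3.506×10⁷ m.
Transfer ellipse a_t = (r₁ + r₂)/2 = 2.416×10⁷ m.
At r₁: circular v_c1 = √(μ/r₁) = 8415 m/s; transfer-periapsis v_p = √[μ(2/r₁ − 1/a_t)] = 10140 m/s.
Δv₁ = v_p − v_c1 = 1721 m/s.
At r₂: circular v_c2 = √(μ/r₂) = 5177 m/s; transfer-apoapsis v_a = √[μ(2/r₂ − 1/a_t)] = 3836 m/s.
Δv₂ = v_c2 − v_a = 1341 m/s.
Total Δv = Δv₁ + Δv₂ = 3062 m/s.

Δv_total ≈ 3062 m/s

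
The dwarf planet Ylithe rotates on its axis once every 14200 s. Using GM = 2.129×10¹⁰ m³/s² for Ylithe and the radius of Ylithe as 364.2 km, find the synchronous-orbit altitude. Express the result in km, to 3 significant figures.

h_sync ≈ 113 km

A synchronous orbit has period T, so by Kepler's third law a = (μT²/4π²)^(1/3).
μT²/4π² = 2.129×10¹⁰ × (1.420×10⁴)² / 39.48 = 1.087×10¹⁷ m³.
a = 4.773×10⁵ m = 477.31 km.
Altitude h = a − R = 477.31 − 364.2 = 113.11 km.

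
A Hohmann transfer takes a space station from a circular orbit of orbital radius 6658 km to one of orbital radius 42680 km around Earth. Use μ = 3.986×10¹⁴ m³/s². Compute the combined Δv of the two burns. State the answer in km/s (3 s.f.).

Δv_total ≈ 3.91 km/s

r₁ = 6658 km = 6.658×10⁶ m.
r₂ = 42680 km = 4.268×10⁷ m.
Transfer ellipse a_t = (r₁ + r₂)/2 = 2.467×10⁷ m.
At r₁: circular v_c1 = √(μ/r₁) = 7737 m/s; transfer-perigee v_p = √[μ(2/r₁ − 1/a_t)] = 10180 m/s.
Δv₁ = v_p − v_c1 = 2440 m/s.
At r₂: circular v_c2 = √(μ/r₂) = 3056 m/s; transfer-apogee v_a = √[μ(2/r₂ − 1/a_t)] = 1588 m/s.
Δv₂ = v_c2 − v_a = 1468 m/s.
Total Δv = Δv₁ + Δv₂ = 3908 m/s = 3.908 km/s.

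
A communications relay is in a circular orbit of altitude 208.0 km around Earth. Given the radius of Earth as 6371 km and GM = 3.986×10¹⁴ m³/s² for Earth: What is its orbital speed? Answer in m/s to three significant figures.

r = 6371 + 208.0 = 6579.0 km = 6.5790×10⁶ m.
For a circular orbit v = √(μ/r) = √(3.986×10¹⁴ / 6.579×10⁶) = √(6.059×10⁷) = 7784 m/s.

v ≈ 7780 m/s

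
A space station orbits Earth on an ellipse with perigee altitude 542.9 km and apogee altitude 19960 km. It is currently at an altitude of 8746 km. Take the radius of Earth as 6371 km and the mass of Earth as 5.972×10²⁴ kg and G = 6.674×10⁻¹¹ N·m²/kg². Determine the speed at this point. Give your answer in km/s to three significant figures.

v ≈ 5.36 km/s

μ = GM = 6.674×10⁻¹¹ × 5.972×10²⁴ = 3.986×10¹⁴ m³/s².
r_p = 6371 + 542.9 = 6913.9 km = 6.9139×10⁶ m.
r_a = 6371 + 19960 = 26331 km = 2.6331×10⁷ m.
r = 6371 + 8746 = 15117 km = 1.512×10⁷ m.
Semi-major axis a = (r_p + r_a)/2 = 16622 km = 1.662×10⁷ m.
Vis-viva: v² = μ(2/r − 1/a) = 3.986×10¹⁴ × (1.323×10⁻⁷ − 6.016×10⁻⁸) = 2.875×10⁷ m²/s².
v = 5362 m/s = 5.362 km/s.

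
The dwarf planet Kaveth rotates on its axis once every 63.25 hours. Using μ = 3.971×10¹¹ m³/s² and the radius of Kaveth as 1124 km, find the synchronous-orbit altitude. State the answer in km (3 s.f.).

h_sync ≈ 6930 km

T = 63.25 hours = 2.277×10⁵ s.
A synchronous orbit has period T, so by Kepler's third law a = (μT²/4π²)^(1/3).
μT²/4π² = 3.971×10¹¹ × (2.277×10⁵)² / 39.48 = 5.215×10²⁰ m³.
a = 8.049×10⁶ m = 8049.2 km.
Altitude h = a − R = 8049.2 − 1124 = 6925.2 km.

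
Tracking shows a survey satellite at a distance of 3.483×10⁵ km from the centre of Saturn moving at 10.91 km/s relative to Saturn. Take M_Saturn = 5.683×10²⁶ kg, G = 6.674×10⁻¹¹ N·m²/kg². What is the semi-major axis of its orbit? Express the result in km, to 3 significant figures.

a ≈ 3.84×10⁵ km

μ = GM = 6.674×10⁻¹¹ × 5.683×10²⁶ = 3.793×10¹⁶ m³/s².
r = 3.483×10⁸ m.
Specific orbital energy ε = v²/2 − μ/r = (10910)²/2 − 3.793×10¹⁶/3.483×10⁸ = -4.938×10⁷ J/kg.
Since ε = −μ/(2a), a = −μ/(2ε) = 3.840×10⁸ m = 3.8403×10⁵ km.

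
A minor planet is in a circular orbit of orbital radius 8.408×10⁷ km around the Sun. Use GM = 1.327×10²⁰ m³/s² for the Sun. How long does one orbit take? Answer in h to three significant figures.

r = 8.408×10⁷ km = 8.408×10¹⁰ m.
Kepler's third law: T = 2π√(r³/μ) = 2π√((8.408×10¹⁰)³ / 1.327×10²⁰).
r³/μ = 4.479×10¹² s², so T = 2π × 2.116×10⁶ = 1.330×10⁷ s.
Converting: 1.330×10⁷ s ÷ 3600 = 3694 h.

T ≈ 3690 h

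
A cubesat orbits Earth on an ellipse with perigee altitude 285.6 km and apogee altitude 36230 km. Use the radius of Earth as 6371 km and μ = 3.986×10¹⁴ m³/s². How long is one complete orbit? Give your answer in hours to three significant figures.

r_p = 6371 + 285.6 = 6656.6 km = 6.6566×10⁶ m.
r_a = 6371 + 36230 = 42601 km = 4.2601×10⁷ m.
Semi-major axis a = (r_p + r_a)/2 = (6656.6 + 42601)/2 = 24629 km = 2.463×10⁷ m.
By Kepler's third law T = 2π√(a³/μ) = 2π × 6.122×10³ = 3.847×10⁴ s.
= 10.68 hours.

T ≈ 10.7 hours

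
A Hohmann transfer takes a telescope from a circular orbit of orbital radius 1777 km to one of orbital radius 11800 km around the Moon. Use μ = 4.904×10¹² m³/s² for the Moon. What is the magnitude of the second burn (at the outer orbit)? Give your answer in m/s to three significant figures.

Δv ≈ 315 m/s

r₁ = 1777 km = 1.777×10⁶ m.
r₂ = 11800 km = 1.180×10⁷ m.
Transfer ellipse a_t = (r₁ + r₂)/2 = 6.788×10⁶ m.
At r₁: circular v_c1 = √(μ/r₁) = 1661 m/s; transfer-perilune v_p = √[μ(2/r₁ − 1/a_t)] = 2190 m/s.
At r₂: circular v_c2 = √(μ/r₂) = 644.7 m/s; transfer-apolune v_a = √[μ(2/r₂ − 1/a_t)] = 329.8 m/s.
Δv₂ = v_c2 − v_a = 314.8 m/s.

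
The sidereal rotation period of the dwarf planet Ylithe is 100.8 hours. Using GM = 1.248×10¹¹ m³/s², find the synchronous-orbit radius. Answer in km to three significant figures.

T = 100.8 hours = 3.629×10⁵ s.
A synchronous orbit has period T, so by Kepler's third law a = (μT²/4π²)^(1/3).
μT²/4π² = 1.248×10¹¹ × (3.629×10⁵)² / 39.48 = 4.163×10²⁰ m³.
a = 7.467×10⁶ m = 7466.7 km.

r_sync ≈ 7470 km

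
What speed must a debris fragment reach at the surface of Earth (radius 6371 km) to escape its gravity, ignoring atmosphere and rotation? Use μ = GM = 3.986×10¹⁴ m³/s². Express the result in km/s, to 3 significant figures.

r = R = 6.371×10⁶ m.
Escape speed v_esc = √(2μ/r) = √(2 × 3.986×10¹⁴ / 6.371×10⁶) = √(1.251×10⁸) = 11190 m/s.
= 11.19 km/s.

v_esc ≈ 11.2 km/s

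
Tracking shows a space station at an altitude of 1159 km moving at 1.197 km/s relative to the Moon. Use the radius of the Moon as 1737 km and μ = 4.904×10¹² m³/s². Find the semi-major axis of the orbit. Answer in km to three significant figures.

r = 1737 + 1159 = 2896.0 km = 2.896×10⁶ m.
Specific orbital energy ε = v²/2 − μ/r = (1197)²/2 − 4.904×10¹²/2.896×10⁶ = -9.770×10⁵ J/kg.
Since ε = −μ/(2a), a = −μ/(2ε) = 2.510×10⁶ m = 2509.8 km.

a ≈ 2510 km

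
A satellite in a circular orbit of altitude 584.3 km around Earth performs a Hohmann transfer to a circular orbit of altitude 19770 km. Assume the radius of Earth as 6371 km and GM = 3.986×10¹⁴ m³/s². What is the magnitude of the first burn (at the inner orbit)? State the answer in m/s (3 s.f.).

Δv ≈ 1940 m/s

r₁ = 6371 + 584.3 = 6955.3 km = 6.9553×10⁶ m.
r₂ = 6371 + 19770 = 26141 km = 2.6141×10⁷ m.
Transfer ellipse a_t = (r₁ + r₂)/2 = 1.655×10⁷ m.
At r₁: circular v_c1 = √(μ/r₁) = 7570 m/s; transfer-perigee v_p = √[μ(2/r₁ − 1/a_t)] = 9515 m/s.
Δv₁ = v_p − v_c1 = 1944 m/s.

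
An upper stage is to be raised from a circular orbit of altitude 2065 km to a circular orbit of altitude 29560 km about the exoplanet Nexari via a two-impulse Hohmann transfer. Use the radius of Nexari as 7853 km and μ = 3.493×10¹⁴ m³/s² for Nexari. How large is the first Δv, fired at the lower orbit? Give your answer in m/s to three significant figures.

r₁ = 7853 + 2065 = 9918.0 km = 9.9180×10⁶ m.
r₂ = 7853 + 29560 = 37413 km = 3.7413×10⁷ m.
Transfer ellipse a_t = (r₁ + r₂)/2 = 2.367×10⁷ m.
At r₁: circular v_c1 = √(μ/r₁) = 5935 m/s; transfer-periapsis v_p = √[μ(2/r₁ − 1/a_t)] = 7462 m/s.
Δv₁ = v_p − v_c1 = 1527 m/s.

Δv ≈ 1530 m/s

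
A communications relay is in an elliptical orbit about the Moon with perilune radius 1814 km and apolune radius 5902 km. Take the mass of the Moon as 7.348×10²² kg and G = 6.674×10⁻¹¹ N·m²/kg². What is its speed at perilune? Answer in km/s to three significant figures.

v ≈ 2.03 km/s

μ = GM = 6.674×10⁻¹¹ × 7.348×10²² = 4.904×10¹² m³/s².
Semi-major axis a = (r_p + r_a)/2 = 3858.0 km = 3.858×10⁶ m.
Vis-viva: v² = μ(2/r − 1/a) = 4.904×10¹² × (1.103×10⁻⁶ − 2.592×10⁻⁷) = 4.136×10⁶ m²/s².
v = 2034 m/s = 2.034 km/s.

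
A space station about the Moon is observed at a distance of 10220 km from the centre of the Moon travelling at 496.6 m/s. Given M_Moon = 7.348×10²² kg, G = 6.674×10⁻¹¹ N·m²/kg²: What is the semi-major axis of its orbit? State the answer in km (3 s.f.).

μ = GM = 6.674×10⁻¹¹ × 7.348×10²² = 4.904×10¹² m³/s².
r = 1.022×10⁷ m.
Specific orbital energy ε = v²/2 − μ/r = (496.6)²/2 − 4.904×10¹²/1.022×10⁷ = -3.565×10⁵ J/kg.
Since ε = −μ/(2a), a = −μ/(2ε) = 6.877×10⁶ m = 6877.2 km.

a ≈ 6880 km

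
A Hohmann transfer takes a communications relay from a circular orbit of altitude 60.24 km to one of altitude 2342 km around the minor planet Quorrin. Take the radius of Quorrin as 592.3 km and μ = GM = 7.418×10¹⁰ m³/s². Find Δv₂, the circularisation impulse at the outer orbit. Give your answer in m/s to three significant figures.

Δv ≈ 63.1 m/s

r₁ = 592.3 + 60.24 = 652.54 km = 6.5254×10⁵ m.
r₂ = 592.3 + 2342 = 2934.3 km = 2.9343×10⁶ m.
Transfer ellipse a_t = (r₁ + r₂)/2 = 1.793×10⁶ m.
At r₁: circular v_c1 = √(μ/r₁) = 337.2 m/s; transfer-periapsis v_p = √[μ(2/r₁ − 1/a_t)] = 431.3 m/s.
At r₂: circular v_c2 = √(μ/r₂) = 159.0 m/s; transfer-apoapsis v_a = √[μ(2/r₂ − 1/a_t)] = 95.91 m/s.
Δv₂ = v_c2 − v_a = 63.09 m/s.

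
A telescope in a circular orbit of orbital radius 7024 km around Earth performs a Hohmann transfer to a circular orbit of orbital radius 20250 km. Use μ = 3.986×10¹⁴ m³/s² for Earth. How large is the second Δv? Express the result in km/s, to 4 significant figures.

r₁ = 7024 km = 7.024×10⁶ m.
r₂ = 20250 km = 2.025×10⁷ m.
Transfer ellipse a_t = (r₁ + r₂)/2 = 1.364×10⁷ m.
At r₁: circular v_c1 = √(μ/r₁) = 7533 m/s; transfer-perigee v_p = √[μ(2/r₁ − 1/a_t)] = 9180 m/s.
At r₂: circular v_c2 = √(μ/r₂) = 4437 m/s; transfer-apogee v_a = √[μ(2/r₂ − 1/a_t)] = 3184 m/s.
Δv₂ = v_c2 − v_a = 1253 m/s.
= 1.253 km/s.

Δv ≈ 1.253 km/s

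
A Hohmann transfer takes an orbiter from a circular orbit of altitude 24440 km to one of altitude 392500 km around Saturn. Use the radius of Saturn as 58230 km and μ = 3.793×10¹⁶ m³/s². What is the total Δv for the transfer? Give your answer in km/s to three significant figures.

r₁ = 58230 + 24440 = 82670 km = 8.2670×10⁷ m.
r₂ = 58230 + 392500 = 450730 km = 4.5073×10⁸ m.
Transfer ellipse a_t = (r₁ + r₂)/2 = 2.667×10⁸ m.
At r₁: circular v_c1 = √(μ/r₁) = 21420 m/s; transfer-perikrone v_p = √[μ(2/r₁ − 1/a_t)] = 27850 m/s.
Δv₁ = v_p − v_c1 = 6426 m/s.
At r₂: circular v_c2 = √(μ/r₂) = 9173 m/s; transfer-apokrone v_a = √[μ(2/r₂ − 1/a_t)] = 5107 m/s.
Δv₂ = v_c2 − v_a = 4066 m/s.
Total Δv = Δv₁ + Δv₂ = 10490 m/s = 10.49 km/s.

Δv_total ≈ 10.5 km/s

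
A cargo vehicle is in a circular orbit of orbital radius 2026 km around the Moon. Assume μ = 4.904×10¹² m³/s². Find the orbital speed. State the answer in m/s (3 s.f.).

v ≈ 1560 m/s

r = 2026 km = 2.026×10⁶ m.
For a circular orbit v = √(μ/r) = √(4.904×10¹² / 2.026×10⁶) = √(2.421×10⁶) = 1556 m/s.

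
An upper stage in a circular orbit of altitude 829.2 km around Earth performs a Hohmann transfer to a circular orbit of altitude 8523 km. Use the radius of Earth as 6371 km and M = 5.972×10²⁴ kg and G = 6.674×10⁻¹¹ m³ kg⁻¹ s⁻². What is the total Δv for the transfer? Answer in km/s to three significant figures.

μ = GM = 6.674×10⁻¹¹ × 5.972×10²⁴ = 3.986×10¹⁴ m³/s².
r₁ = 6371 + 829.2 = 7200.2 km = 7.2002×10⁶ m.
r₂ = 6371 + 8523 = 14894 km = 1.4894×10⁷ m.
Transfer ellipse a_t = (r₁ + r₂)/2 = 1.105×10⁷ m.
At r₁: circular v_c1 = √(μ/r₁) = 7440 m/s; transfer-perigee v_p = √[μ(2/r₁ − 1/a_t)] = 8639 m/s.
Δv₁ = v_p − v_c1 = 1199 m/s.
At r₂: circular v_c2 = √(μ/r₂) = 5173 m/s; transfer-apogee v_a = √[μ(2/r₂ − 1/a_t)] = 4176 m/s.
Δv₂ = v_c2 − v_a = 996.7 m/s.
Total Δv = Δv₁ + Δv₂ = 2196 m/s = 2.196 km/s.

Δv_total ≈ 2.20 km/s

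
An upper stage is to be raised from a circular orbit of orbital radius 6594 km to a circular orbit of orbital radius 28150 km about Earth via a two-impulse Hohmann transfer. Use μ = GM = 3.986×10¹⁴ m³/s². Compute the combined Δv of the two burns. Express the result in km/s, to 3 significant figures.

r₁ = 6594 km = 6.594×10⁶ m.
r₂ = 28150 km = 2.815×10⁷ m.
Transfer ellipse a_t = (r₁ + r₂)/2 = 1.737×10⁷ m.
At r₁: circular v_c1 = √(μ/r₁) = 7775 m/s; transfer-perigee v_p = √[μ(2/r₁ − 1/a_t)] = 9897 m/s.
Δv₁ = v_p − v_c1 = 2122 m/s.
At r₂: circular v_c2 = √(μ/r₂) = 3763 m/s; transfer-apogee v_a = √[μ(2/r₂ − 1/a_t)] = 2318 m/s.
Δv₂ = v_c2 − v_a = 1445 m/s.
Total Δv = Δv₁ + Δv₂ = 3567 m/s = 3.567 km/s.

Δv_total ≈ 3.57 km/s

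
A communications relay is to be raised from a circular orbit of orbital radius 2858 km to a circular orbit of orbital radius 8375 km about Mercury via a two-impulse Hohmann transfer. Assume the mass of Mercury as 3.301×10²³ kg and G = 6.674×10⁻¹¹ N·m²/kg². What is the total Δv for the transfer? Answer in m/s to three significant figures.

μ = GM = 6.674×10⁻¹¹ × 3.301×10²³ = 2.203×10¹³ m³/s².
r₁ = 2858 km = 2.858×10⁶ m.
r₂ = 8375 km = 8.375×10⁶ m.
Transfer ellipse a_t = (r₁ + r₂)/2 = 5.616×10⁶ m.
At r₁: circular v_c1 = √(μ/r₁) = 2776 m/s; transfer-periherm v_p = √[μ(2/r₁ − 1/a_t)] = 3390 m/s.
Δv₁ = v_p − v_c1 = 613.9 m/s.
At r₂: circular v_c2 = √(μ/r₂) = 1622 m/s; transfer-apoherm v_a = √[μ(2/r₂ − 1/a_t)] = 1157 m/s.
Δv₂ = v_c2 − v_a = 464.9 m/s.
Total Δv = Δv₁ + Δv₂ = 1079 m/s.

Δv_total ≈ 1080 m/s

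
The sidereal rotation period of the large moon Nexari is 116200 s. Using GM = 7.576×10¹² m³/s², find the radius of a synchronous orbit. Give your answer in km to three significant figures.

A synchronous orbit has period T, so by Kepler's third law a = (μT²/4π²)^(1/3).
μT²/4π² = 7.576×10¹² × (1.162×10⁵)² / 39.48 = 2.591×10²¹ m³.
a = 1.374×10⁷ m = 13735 km.

r_sync ≈ 13700 km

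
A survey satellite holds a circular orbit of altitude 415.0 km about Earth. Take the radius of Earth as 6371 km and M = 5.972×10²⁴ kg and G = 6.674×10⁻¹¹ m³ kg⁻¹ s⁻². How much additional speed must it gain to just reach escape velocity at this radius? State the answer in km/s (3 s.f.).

Δv ≈ 3.17 km/s

μ = GM = 6.674×10⁻¹¹ × 5.972×10²⁴ = 3.986×10¹⁴ m³/s².
r = 6371 + 415.0 = 6786.0 km = 6.7860×10⁶ m.
Circular speed v_c = √(μ/r) = 7664 m/s.
Escape speed v_esc = √(2μ/r) = √2 × v_c = 10840 m/s.
Δv = v_esc − v_c = 3174 m/s = 3.174 km/s.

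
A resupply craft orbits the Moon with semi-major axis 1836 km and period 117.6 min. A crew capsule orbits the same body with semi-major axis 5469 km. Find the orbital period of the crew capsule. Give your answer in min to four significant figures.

Kepler's third law: T² ∝ a³, so T₂ = T₁ (a₂/a₁)^(3/2).
a₂/a₁ = 2.979, (a₂/a₁)^(3/2) = 5.141.
T₂ = 117.6 × 5.141 = 604.6 min.

T₂ ≈ 604.6 min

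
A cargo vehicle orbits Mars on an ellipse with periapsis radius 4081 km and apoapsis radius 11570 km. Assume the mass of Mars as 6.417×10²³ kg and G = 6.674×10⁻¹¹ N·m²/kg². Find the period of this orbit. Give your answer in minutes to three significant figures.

μ = GM = 6.674×10⁻¹¹ × 6.417×10²³ = 4.283×10¹³ m³/s².
Semi-major axis a = (r_p + r_a)/2 = (4081.0 + 11570)/2 = 7825.5 km = 7.826×10⁶ m.
By Kepler's third law T = 2π√(a³/μ) = 2π × 3.345×10³ = 2.102×10⁴ s.
= 350.3 minutes.

T ≈ 350 minutes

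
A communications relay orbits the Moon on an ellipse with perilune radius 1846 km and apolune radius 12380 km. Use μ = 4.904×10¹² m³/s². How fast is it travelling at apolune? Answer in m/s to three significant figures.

Semi-major axis a = (r_p + r_a)/2 = 7113.0 km = 7.113×10⁶ m.
Vis-viva: v² = μ(2/r − 1/a) = 4.904×10¹² × (1.616×10⁻⁷ − 1.406×10⁻⁷) = 1.028×10⁵ m²/s².
v = 320.6 m/s.

v ≈ 321 m/s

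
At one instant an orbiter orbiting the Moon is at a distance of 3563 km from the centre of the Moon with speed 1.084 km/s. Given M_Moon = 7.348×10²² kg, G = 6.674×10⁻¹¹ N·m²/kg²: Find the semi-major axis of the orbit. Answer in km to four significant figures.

a ≈ 3108 km

μ = GM = 6.674×10⁻¹¹ × 7.348×10²² = 4.904×10¹² m³/s².
r = 3.563×10⁶ m.
Vis-viva rearranged: 1/a = 2/r − v²/μ = 5.613×10⁻⁷ − 2.396×10⁻⁷ = 3.217×10⁻⁷ m⁻¹.
a = 3.108×10⁶ m = 3108.3 km.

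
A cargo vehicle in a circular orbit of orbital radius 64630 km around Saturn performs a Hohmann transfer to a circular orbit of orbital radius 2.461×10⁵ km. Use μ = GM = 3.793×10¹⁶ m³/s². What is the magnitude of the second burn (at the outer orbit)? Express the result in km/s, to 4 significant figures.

Δv ≈ 4.408 km/s

r₁ = 64630 km = 6.463×10⁷ m.
r₂ = 2.461×10⁵ km = 2.461×10⁸ m.
Transfer ellipse a_t = (r₁ + r₂)/2 = 1.554×10⁸ m.
At r₁: circular v_c1 = √(μ/r₁) = 24230 m/s; transfer-perikrone v_p = √[μ(2/r₁ − 1/a_t)] = 30490 m/s.
At r₂: circular v_c2 = √(μ/r₂) = 12410 m/s; transfer-apokrone v_a = √[μ(2/r₂ − 1/a_t)] = 8007 m/s.
Δv₂ = v_c2 − v_a = 4408 m/s.
= 4.408 km/s.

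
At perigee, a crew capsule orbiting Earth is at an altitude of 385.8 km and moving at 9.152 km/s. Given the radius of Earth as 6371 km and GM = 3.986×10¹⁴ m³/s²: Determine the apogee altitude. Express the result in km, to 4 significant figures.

r_p = 6371 + 385.8 = 6756.8 km = 6.757×10⁶ m.
Specific energy ε = v²/2 − μ/r = -1.711×10⁷ J/kg, so a = −μ/(2ε) = 1.165×10⁷ m.
The apsides satisfy r_p + r_a = 2a, so the apogee radius is 2a − r_p = 1.654×10⁷ m = 16536 km.
Apogee altitude = 16536 − 6371 = 10165 km.

apogee altitude ≈ 10160 km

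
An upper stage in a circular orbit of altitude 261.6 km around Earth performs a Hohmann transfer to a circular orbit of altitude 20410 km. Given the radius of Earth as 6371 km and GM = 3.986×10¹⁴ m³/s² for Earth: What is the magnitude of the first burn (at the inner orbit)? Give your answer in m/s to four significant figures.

Δv ≈ 2063 m/s

r₁ = 6371 + 261.6 = 6632.6 km = 6.6326×10⁶ m.
r₂ = 6371 + 20410 = 26781 km = 2.6781×10⁷ m.
Transfer ellipse a_t = (r₁ + r₂)/2 = 1.671×10⁷ m.
At r₁: circular v_c1 = √(μ/r₁) = 7752 m/s; transfer-perigee v_p = √[μ(2/r₁ − 1/a_t)] = 9815 m/s.
Δv₁ = v_p − v_c1 = 2063 m/s.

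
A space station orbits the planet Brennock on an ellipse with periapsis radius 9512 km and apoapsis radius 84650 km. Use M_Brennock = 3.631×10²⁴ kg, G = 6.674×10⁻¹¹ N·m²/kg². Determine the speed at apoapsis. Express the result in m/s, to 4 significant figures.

v ≈ 760.5 m/s

μ = GM = 6.674×10⁻¹¹ × 3.631×10²⁴ = 2.423×10¹⁴ m³/s².
Semi-major axis a = (r_p + r_a)/2 = 47081 km = 4.708×10⁷ m.
Vis-viva: v² = μ(2/r − 1/a) = 2.423×10¹⁴ × (2.363×10⁻⁸ − 2.124×10⁻⁸) = 5.784×10⁵ m²/s².
v = 760.5 m/s.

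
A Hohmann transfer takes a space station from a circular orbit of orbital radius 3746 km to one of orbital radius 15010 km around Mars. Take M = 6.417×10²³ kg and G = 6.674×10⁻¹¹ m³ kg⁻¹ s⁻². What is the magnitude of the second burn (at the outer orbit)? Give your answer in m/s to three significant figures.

μ = GM = 6.674×10⁻¹¹ × 6.417×10²³ = 4.283×10¹³ m³/s².
r₁ = 3746 km = 3.746×10⁶ m.
r₂ = 15010 km = 1.501×10⁷ m.
Transfer ellipse a_t = (r₁ + r₂)/2 = 9.378×10⁶ m.
At r₁: circular v_c1 = √(μ/r₁) = 3381 m/s; transfer-periapsis v_p = √[μ(2/r₁ − 1/a_t)] = 4278 m/s.
At r₂: circular v_c2 = √(μ/r₂) = 1689 m/s; transfer-apoapsis v_a = √[μ(2/r₂ − 1/a_t)] = 1068 m/s.
Δv₂ = v_c2 − v_a = 621.6 m/s.

Δv ≈ 622 m/s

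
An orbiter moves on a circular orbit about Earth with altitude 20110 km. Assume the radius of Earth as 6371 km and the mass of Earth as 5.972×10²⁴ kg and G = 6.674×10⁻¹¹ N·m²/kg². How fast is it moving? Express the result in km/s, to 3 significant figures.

μ = GM = 6.674×10⁻¹¹ × 5.972×10²⁴ = 3.986×10¹⁴ m³/s².
r = 6371 + 20110 = 26481 km = 2.6481×10⁷ m.
For a circular orbit v = √(μ/r) = √(3.986×10¹⁴ / 2.648×10⁷) = √(1.505×10⁷) = 3880 m/s.
That is 3.880 km/s.

v ≈ 3.88 km/s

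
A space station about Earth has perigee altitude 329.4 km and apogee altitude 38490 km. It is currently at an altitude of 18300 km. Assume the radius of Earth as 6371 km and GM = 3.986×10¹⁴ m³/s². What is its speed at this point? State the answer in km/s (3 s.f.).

v ≈ 4.11 km/s

r_p = 6371 + 329.4 = 6700.4 km = 6.7004×10⁶ m.
r_a = 6371 + 38490 = 44861 km = 4.4861×10⁷ m.
r = 6371 + 18300 = 24671 km = 2.467×10⁷ m.
Semi-major axis a = (r_p + r_a)/2 = 25781 km = 2.578×10⁷ m.
Vis-viva: v² = μ(2/r − 1/a) = 3.986×10¹⁴ × (8.107×10⁻⁸ − 3.879×10⁻⁸) = 1.685×10⁷ m²/s².
v = 4105 m/s = 4.105 km/s.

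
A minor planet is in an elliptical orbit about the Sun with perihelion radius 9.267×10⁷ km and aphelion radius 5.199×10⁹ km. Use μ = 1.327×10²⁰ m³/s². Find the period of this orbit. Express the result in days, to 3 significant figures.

T ≈ 27200 days

Semi-major axis a = (r_p + r_a)/2 = (9.2670×10⁷ + 5.1990×10⁹)/2 = 2.6458×10⁹ km = 2.646×10¹² m.
By Kepler's third law T = 2π√(a³/μ) = 2π × 3.736×10⁸ = 2.347×10⁹ s.
= 27170 days.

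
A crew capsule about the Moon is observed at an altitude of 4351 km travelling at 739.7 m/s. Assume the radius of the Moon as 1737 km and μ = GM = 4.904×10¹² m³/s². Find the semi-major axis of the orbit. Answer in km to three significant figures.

r = 1737 + 4351 = 6088.0 km = 6.088×10⁶ m.
Specific orbital energy ε = v²/2 − μ/r = (739.7)²/2 − 4.904×10¹²/6.088×10⁶ = -5.319×10⁵ J/kg.
Since ε = −μ/(2a), a = −μ/(2ε) = 4.610×10⁶ m = 4609.5 km.

a ≈ 4610 km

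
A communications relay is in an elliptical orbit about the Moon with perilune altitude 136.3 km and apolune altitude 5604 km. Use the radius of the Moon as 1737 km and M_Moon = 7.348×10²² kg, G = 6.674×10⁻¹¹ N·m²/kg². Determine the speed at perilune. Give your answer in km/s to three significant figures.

μ = GM = 6.674×10⁻¹¹ × 7.348×10²² = 4.904×10¹² m³/s².
r_p = 1737 + 136.3 = 1873.3 km = 1.8733×10⁶ m.
r_a = 1737 + 5604 = 7341.0 km = 7.3410×10⁶ m.
Semi-major axis a = (r_p + r_a)/2 = 4607.1 km = 4.607×10⁶ m.
Vis-viva: v² = μ(2/r − 1/a) = 4.904×10¹² × (1.068×10⁻⁶ − 2.171×10⁻⁷) = 4.171×10⁶ m²/s².
v = 2042 m/s = 2.042 km/s.

v ≈ 2.04 km/s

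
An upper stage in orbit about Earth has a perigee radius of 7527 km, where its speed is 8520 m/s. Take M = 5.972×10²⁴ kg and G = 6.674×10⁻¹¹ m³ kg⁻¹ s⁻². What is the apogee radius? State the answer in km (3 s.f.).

apogee radius ≈ 16400 km

μ = GM = 6.674×10⁻¹¹ × 5.972×10²⁴ = 3.986×10¹⁴ m³/s².
r_p = 7.527×10⁶ m.
Specific energy ε = v²/2 − μ/r = -1.666×10⁷ J/kg, so a = −μ/(2ε) = 1.196×10⁷ m.
The apsides satisfy r_p + r_a = 2a, so the apogee radius is 2a − r_p = 1.640×10⁷ m = 16401 km.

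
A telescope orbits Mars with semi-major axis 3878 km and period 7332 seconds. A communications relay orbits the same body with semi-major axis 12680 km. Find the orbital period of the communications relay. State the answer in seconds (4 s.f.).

T₂ ≈ 43350 seconds

Kepler's third law: T² ∝ a³, so T₂ = T₁ (a₂/a₁)^(3/2).
a₂/a₁ = 3.270, (a₂/a₁)^(3/2) = 5.912.
T₂ = 7332 × 5.912 = 43350 seconds.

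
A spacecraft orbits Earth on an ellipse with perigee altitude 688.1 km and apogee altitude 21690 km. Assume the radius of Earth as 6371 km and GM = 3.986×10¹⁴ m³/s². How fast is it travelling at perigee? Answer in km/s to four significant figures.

v ≈ 9.499 km/s

r_p = 6371 + 688.1 = 7059.1 km = 7.0591×10⁶ m.
r_a = 6371 + 21690 = 28061 km = 2.8061×10⁷ m.
Semi-major axis a = (r_p + r_a)/2 = 17560 km = 1.756×10⁷ m.
Vis-viva: v² = μ(2/r − 1/a) = 3.986×10¹⁴ × (2.833×10⁻⁷ − 5.695×10⁻⁸) = 9.023×10⁷ m²/s².
v = 9499 m/s = 9.499 km/s.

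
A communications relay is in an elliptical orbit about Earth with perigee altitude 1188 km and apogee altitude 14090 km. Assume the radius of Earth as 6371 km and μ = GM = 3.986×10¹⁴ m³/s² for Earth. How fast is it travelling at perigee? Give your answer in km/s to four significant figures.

v ≈ 8.776 km/s

r_p = 6371 + 1188 = 7559.0 km = 7.5590×10⁶ m.
r_a = 6371 + 14090 = 20461 km = 2.0461×10⁷ m.
Semi-major axis a = (r_p + r_a)/2 = 14010 km = 1.401×10⁷ m.
Vis-viva: v² = μ(2/r − 1/a) = 3.986×10¹⁴ × (2.646×10⁻⁷ − 7.138×10⁻⁸) = 7.701×10⁷ m²/s².
v = 8776 m/s = 8.776 km/s.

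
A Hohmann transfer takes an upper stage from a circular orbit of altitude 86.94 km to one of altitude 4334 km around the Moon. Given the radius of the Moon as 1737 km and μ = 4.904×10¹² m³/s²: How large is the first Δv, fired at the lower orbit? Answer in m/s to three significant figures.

r₁ = 1737 + 86.94 = 1823.9 km = 1.8239×10⁶ m.
r₂ = 1737 + 4334 = 6071.0 km = 6.0710×10⁶ m.
Transfer ellipse a_t = (r₁ + r₂)/2 = 3.947×10⁶ m.
At r₁: circular v_c1 = √(μ/r₁) = 1640 m/s; transfer-perilune v_p = √[μ(2/r₁ − 1/a_t)] = 2033 m/s.
Δv₁ = v_p − v_c1 = 393.8 m/s.

Δv ≈ 394 m/s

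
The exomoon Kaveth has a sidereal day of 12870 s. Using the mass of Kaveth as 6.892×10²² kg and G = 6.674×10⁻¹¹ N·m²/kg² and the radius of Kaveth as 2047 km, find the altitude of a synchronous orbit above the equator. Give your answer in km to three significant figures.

h_sync ≈ 635 km

μ = GM = 6.674×10⁻¹¹ × 6.892×10²² = 4.600×10¹² m³/s².
A synchronous orbit has period T, so by Kepler's third law a = (μT²/4π²)^(1/3).
μT²/4π² = 4.600×10¹² × (1.287×10⁴)² / 39.48 = 1.930×10¹⁹ m³.
a = 2.682×10⁶ m = 2682.3 km.
Altitude h = a − R = 2682.3 − 2047 = 635.31 km.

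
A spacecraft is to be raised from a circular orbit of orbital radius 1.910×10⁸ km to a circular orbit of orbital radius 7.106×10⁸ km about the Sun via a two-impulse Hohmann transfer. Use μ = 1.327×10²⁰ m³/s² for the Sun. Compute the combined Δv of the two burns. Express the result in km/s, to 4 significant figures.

Δv_total ≈ 11.51 km/s

r₁ = 1.910×10⁸ km = 1.910×10¹¹ m.
r₂ = 7.106×10⁸ km = 7.106×10¹¹ m.
Transfer ellipse a_t = (r₁ + r₂)/2 = 4.508×10¹¹ m.
At r₁: circular v_c1 = √(μ/r₁) = 26360 m/s; transfer-perihelion v_p = √[μ(2/r₁ − 1/a_t)] = 33090 m/s.
Δv₁ = v_p − v_c1 = 6735 m/s.
At r₂: circular v_c2 = √(μ/r₂) = 13670 m/s; transfer-aphelion v_a = √[μ(2/r₂ − 1/a_t)] = 8895 m/s.
Δv₂ = v_c2 − v_a = 4770 m/s.
Total Δv = Δv₁ + Δv₂ = 11510 m/s = 11.51 km/s.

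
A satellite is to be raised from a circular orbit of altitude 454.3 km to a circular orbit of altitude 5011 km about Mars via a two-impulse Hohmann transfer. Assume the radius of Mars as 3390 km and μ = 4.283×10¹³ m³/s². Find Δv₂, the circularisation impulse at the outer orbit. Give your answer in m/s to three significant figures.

Δv ≈ 469 m/s

r₁ = 3390 + 454.3 = 3844.3 km = 3.8443×10⁶ m.
r₂ = 3390 + 5011 = 8401.0 km = 8.4010×10⁶ m.
Transfer ellipse a_t = (r₁ + r₂)/2 = 6.123×10⁶ m.
At r₁: circular v_c1 = √(μ/r₁) = 3338 m/s; transfer-periapsis v_p = √[μ(2/r₁ − 1/a_t)] = 3910 m/s.
At r₂: circular v_c2 = √(μ/r₂) = 2258 m/s; transfer-apoapsis v_a = √[μ(2/r₂ − 1/a_t)] = 1789 m/s.
Δv₂ = v_c2 − v_a = 468.8 m/s.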